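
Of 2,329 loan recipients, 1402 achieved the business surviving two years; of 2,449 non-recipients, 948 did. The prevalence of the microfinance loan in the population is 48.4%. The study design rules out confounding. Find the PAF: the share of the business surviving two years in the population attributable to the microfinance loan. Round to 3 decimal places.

p₁ = P(outcome | exposed) = 1402/2329 = 0.60198
p₀ = P(outcome | unexposed) = 948/2449 = 0.3871
Overall risk P(Y=1) = π·p₁ + (1−π)·p₀ = 0.484×0.60198 + 0.516×0.3871 = 0.4911.
Under exogeneity, PAF = [P(Y=1) − p₀] / P(Y=1).
PAF = (0.4911 − 0.3871) / 0.4911 ≈ 0.2118

PAF ≈ 0.212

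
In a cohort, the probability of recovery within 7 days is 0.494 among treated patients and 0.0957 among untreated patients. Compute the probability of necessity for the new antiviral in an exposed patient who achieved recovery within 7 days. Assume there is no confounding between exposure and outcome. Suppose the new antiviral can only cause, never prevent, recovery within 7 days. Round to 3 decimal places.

Let p₁ = 0.494, p₀ = 0.0957.
Under exogeneity and monotonicity, PN = (p₁ − p₀) / p₁.
PN = (0.494 − 0.0957) / 0.494 = 0.3983 / 0.494 ≈ 0.8063

PN ≈ 0.806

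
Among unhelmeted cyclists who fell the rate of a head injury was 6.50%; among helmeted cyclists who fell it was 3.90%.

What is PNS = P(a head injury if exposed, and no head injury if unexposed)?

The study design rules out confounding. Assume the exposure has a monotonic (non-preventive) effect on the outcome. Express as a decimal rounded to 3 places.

PNS ≈ 0.026

p₁ = 0.065, p₀ = 0.039.
Under exogeneity and monotonicity, PNS = p₁ − p₀.
PNS = 0.065 − 0.039 = 0.026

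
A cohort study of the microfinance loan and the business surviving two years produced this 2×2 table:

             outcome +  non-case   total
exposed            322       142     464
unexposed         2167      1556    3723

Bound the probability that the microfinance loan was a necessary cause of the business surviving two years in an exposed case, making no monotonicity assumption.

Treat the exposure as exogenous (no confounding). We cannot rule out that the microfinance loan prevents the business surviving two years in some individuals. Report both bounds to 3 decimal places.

0.161 ≤ PN ≤ 0.602

p₁ = P(outcome | exposed) = 322/464 = 0.69397
p₀ = P(outcome | unexposed) = 2167/3723 = 0.58206
Under exogeneity alone the bounds on PN are max{0,(p₁−p₀)/p₁} ≤ PN ≤ min{1,(1−p₀)/p₁}.
  lower = (p₁ − p₀)/p₁ = 0.11191 / 0.69397 ≈ 0.1613
  upper = min{1, (1 − p₀)/p₁} = 0.41794 / 0.69397 ≈ 0.6023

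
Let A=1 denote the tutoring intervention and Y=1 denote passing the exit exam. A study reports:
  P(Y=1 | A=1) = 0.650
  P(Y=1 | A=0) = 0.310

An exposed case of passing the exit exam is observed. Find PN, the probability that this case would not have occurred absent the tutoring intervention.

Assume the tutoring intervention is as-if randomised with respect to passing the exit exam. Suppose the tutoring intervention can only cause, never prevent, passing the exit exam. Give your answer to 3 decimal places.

PN ≈ 0.523

Let p₁ = 0.65, p₀ = 0.31.
Under exogeneity and monotonicity, PN = (p₁ − p₀) / p₁.
PN = (0.65 − 0.31) / 0.65 = 0.34 / 0.65 ≈ 0.5231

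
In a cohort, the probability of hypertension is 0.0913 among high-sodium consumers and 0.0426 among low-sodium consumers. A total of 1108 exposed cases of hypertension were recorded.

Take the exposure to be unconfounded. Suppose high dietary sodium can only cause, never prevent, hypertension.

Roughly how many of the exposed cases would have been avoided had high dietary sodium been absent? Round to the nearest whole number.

Let p₁ = 0.0913, p₀ = 0.0426.
PN = (p₁ − p₀)/p₁ = (0.0913 − 0.0426) / 0.0913 ≈ 0.53341.
Attributable cases ≈ PN × (exposed cases) = 0.53341 × 1108 ≈ 591.01.

about 591 cases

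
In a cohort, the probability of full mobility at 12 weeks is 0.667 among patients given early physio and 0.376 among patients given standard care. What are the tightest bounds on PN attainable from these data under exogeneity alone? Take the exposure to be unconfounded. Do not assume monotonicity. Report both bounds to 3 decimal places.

Let p₁ = 0.667, p₀ = 0.376.
Under exogeneity alone the bounds on PN are max{0,(p₁−p₀)/p₁} ≤ PN ≤ min{1,(1−p₀)/p₁}.
  lower = (p₁ − p₀)/p₁ = 0.291 / 0.667 ≈ 0.4363
  upper = min{1, (1 − p₀)/p₁} = 0.624 / 0.667 ≈ 0.9355

0.436 ≤ PN ≤ 0.936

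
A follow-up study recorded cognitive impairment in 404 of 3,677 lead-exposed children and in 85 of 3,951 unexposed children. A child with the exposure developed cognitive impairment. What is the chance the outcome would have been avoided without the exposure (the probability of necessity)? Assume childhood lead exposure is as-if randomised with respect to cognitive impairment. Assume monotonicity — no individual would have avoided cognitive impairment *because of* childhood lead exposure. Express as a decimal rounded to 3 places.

PN ≈ 0.804

p₁ = P(outcome | exposed) = 404/3677 = 0.10987
p₀ = P(outcome | unexposed) = 85/3951 = 0.021514
Under exogeneity and monotonicity, PN = (p₁ − p₀) / p₁.
PN = (0.10987 − 0.021514) / 0.10987 = 0.088359 / 0.10987 ≈ 0.8042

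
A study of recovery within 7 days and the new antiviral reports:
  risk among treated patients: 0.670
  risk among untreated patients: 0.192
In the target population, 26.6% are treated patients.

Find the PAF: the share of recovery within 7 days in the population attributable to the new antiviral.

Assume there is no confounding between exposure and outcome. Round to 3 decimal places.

Let p₁ = 0.67, p₀ = 0.192.
Overall risk P(Y=1) = π·p₁ + (1−π)·p₀ = 0.266×0.67 + 0.734×0.192 = 0.31915.
Under exogeneity, PAF = [P(Y=1) − p₀] / P(Y=1).
PAF = (0.31915 − 0.192) / 0.31915 ≈ 0.3984

PAF ≈ 0.398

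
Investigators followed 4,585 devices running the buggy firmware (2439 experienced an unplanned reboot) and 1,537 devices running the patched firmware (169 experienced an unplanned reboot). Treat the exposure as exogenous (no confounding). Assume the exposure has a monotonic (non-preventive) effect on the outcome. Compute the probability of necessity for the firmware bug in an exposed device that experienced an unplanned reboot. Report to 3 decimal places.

PN ≈ 0.793

p₁ = P(outcome | exposed) = 2439/4585 = 0.53195
p₀ = P(outcome | unexposed) = 169/1537 = 0.10995
Under exogeneity and monotonicity, PN = (p₁ − p₀) / p₁.
PN = (0.53195 − 0.10995) / 0.53195 = 0.422 / 0.53195 ≈ 0.7933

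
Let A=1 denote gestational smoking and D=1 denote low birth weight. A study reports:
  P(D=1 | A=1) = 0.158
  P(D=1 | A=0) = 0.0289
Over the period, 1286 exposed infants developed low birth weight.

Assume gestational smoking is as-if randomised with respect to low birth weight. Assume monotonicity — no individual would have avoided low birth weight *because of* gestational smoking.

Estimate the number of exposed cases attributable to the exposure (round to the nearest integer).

Let p₁ = 0.158, p₀ = 0.0289.
PN = (p₁ − p₀)/p₁ = (0.158 − 0.0289) / 0.158 ≈ 0.81709.
Attributable cases ≈ PN × (exposed cases) = 0.81709 × 1286 ≈ 1050.78.

about 1051 cases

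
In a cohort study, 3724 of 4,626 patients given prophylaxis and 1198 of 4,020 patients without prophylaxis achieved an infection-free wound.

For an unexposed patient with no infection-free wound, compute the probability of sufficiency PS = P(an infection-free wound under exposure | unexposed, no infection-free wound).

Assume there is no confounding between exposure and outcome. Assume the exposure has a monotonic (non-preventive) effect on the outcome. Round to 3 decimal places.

p₁ = P(outcome | exposed) = 3724/4626 = 0.80502
p₀ = P(outcome | unexposed) = 1198/4020 = 0.29801
Under exogeneity and monotonicity, PS = (p₁ − p₀) / (1 − p₀).
PS = (0.80502 − 0.29801) / (1 − 0.29801) = 0.50701 / 0.70199 ≈ 0.7222

PS ≈ 0.722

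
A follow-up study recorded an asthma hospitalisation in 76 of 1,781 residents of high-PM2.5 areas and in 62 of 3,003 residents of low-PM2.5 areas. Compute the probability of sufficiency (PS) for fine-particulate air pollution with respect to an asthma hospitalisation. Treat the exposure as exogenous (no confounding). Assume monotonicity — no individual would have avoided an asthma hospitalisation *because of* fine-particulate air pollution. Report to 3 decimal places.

p₁ = P(outcome | exposed) = 76/1781 = 0.042673
p₀ = P(outcome | unexposed) = 62/3003 = 0.020646
Under exogeneity and monotonicity, PS = (p₁ − p₀) / (1 − p₀).
PS = (0.042673 − 0.020646) / (1 − 0.020646) = 0.022027 / 0.97935 ≈ 0.0225

PS ≈ 0.022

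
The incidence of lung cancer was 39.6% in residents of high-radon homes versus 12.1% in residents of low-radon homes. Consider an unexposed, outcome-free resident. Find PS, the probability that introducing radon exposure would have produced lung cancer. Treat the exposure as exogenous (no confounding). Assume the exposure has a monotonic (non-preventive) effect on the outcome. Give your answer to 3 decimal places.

PS ≈ 0.313

p₁ = 0.396, p₀ = 0.121.
Under exogeneity and monotonicity, PS = (p₁ − p₀) / (1 − p₀).
PS = (0.396 − 0.121) / (1 − 0.121) = 0.275 / 0.879 ≈ 0.3129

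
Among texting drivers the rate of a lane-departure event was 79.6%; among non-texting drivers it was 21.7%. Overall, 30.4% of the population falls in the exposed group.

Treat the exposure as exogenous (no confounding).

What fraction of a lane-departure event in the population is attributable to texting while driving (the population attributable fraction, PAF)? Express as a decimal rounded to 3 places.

PAF ≈ 0.448

p₁ = 0.796, p₀ = 0.217.
Overall risk P(Y=1) = π·p₁ + (1−π)·p₀ = 0.304×0.796 + 0.696×0.217 = 0.39302.
Under exogeneity, PAF = [P(Y=1) − p₀] / P(Y=1).
PAF = (0.39302 − 0.217) / 0.39302 ≈ 0.4479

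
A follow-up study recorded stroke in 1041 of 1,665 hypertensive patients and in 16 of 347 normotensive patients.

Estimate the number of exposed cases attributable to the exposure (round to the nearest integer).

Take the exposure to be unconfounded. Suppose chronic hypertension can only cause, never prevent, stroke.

about 964 cases

p₁ = P(outcome | exposed) = 1041/1665 = 0.62523
p₀ = P(outcome | unexposed) = 16/347 = 0.04611
PN = (p₁ − p₀)/p₁ = (0.62523 − 0.04611) / 0.62523 ≈ 0.92625.
Attributable cases ≈ PN × (exposed cases) = 0.92625 × 1041 ≈ 964.23.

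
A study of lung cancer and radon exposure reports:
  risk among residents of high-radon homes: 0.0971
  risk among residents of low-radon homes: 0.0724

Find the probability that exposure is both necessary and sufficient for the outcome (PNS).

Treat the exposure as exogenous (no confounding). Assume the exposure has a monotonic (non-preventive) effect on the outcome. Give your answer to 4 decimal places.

PNS ≈ 0.0247

Let p₁ = 0.0971, p₀ = 0.0724.
Under exogeneity and monotonicity, PNS = p₁ − p₀.
PNS = 0.0971 − 0.0724 = 0.0247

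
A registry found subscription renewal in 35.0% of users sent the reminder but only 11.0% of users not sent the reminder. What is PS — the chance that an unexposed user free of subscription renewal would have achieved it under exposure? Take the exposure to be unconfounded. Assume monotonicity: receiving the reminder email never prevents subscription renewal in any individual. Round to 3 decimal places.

p₁ = 0.35, p₀ = 0.11.
Under exogeneity and monotonicity, PS = (p₁ − p₀) / (1 − p₀).
PS = (0.35 − 0.11) / (1 − 0.11) = 0.24 / 0.89 ≈ 0.2697

PS ≈ 0.270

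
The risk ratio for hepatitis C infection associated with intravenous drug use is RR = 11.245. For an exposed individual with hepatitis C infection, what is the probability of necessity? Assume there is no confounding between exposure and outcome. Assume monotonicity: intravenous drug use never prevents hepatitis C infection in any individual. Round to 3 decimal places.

Under exogeneity and monotonicity, PN = (RR − 1) / RR = 1 − 1/RR.
PN = (11.245 − 1) / 11.245 = 10.24 / 11.245 ≈ 0.9111

PN ≈ 0.911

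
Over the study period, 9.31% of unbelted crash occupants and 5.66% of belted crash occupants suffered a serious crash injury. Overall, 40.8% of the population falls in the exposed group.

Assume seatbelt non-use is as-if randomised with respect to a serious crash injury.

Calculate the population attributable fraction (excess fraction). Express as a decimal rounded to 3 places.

PAF ≈ 0.208

p₁ = 0.0931, p₀ = 0.0566.
Overall risk P(Y=1) = π·p₁ + (1−π)·p₀ = 0.408×0.0931 + 0.592×0.0566 = 0.071492.
Under exogeneity, PAF = [P(Y=1) − p₀] / P(Y=1).
PAF = (0.071492 − 0.0566) / 0.071492 ≈ 0.2083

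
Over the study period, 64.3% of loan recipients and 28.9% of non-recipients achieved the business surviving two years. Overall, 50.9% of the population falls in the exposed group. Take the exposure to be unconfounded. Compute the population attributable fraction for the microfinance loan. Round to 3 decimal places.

PAF ≈ 0.384

p₁ = 0.643, p₀ = 0.289.
Overall risk P(Y=1) = π·p₁ + (1−π)·p₀ = 0.509×0.643 + 0.491×0.289 = 0.46919.
Under exogeneity, PAF = [P(Y=1) − p₀] / P(Y=1).
PAF = (0.46919 − 0.289) / 0.46919 ≈ 0.3840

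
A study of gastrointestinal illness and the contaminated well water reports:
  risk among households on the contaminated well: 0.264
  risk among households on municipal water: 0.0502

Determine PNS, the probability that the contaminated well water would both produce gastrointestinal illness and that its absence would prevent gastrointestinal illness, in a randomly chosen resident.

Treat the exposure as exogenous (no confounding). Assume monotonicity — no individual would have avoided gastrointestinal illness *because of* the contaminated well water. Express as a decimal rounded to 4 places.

PNS ≈ 0.2138

Let p₁ = 0.264, p₀ = 0.0502.
Under exogeneity and monotonicity, PNS = p₁ − p₀.
PNS = 0.264 − 0.0502 = 0.2138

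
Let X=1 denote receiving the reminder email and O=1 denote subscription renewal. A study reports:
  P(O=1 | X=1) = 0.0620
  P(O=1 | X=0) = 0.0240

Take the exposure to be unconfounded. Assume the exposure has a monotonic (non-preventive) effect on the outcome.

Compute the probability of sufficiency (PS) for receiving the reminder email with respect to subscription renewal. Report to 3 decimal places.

Let p₁ = 0.062, p₀ = 0.024.
Under exogeneity and monotonicity, PS = (p₁ − p₀) / (1 − p₀).
PS = (0.062 − 0.024) / (1 − 0.024) = 0.038 / 0.976 ≈ 0.0389

PS ≈ 0.039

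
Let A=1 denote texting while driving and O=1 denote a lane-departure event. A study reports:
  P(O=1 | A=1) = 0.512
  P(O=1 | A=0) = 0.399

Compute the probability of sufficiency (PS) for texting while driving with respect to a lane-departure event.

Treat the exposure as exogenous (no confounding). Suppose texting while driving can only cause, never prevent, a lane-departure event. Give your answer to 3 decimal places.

PS ≈ 0.188

Let p₁ = 0.512, p₀ = 0.399.
Under exogeneity and monotonicity, PS = (p₁ − p₀) / (1 − p₀).
PS = (0.512 − 0.399) / (1 − 0.399) = 0.113 / 0.601 ≈ 0.1880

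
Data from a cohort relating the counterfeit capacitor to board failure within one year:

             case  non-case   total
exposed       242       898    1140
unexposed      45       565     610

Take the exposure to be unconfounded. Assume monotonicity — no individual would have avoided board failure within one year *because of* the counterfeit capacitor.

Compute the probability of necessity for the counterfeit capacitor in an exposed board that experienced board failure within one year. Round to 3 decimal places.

p₁ = P(outcome | exposed) = 242/1140 = 0.21228
p₀ = P(outcome | unexposed) = 45/610 = 0.07377
Under exogeneity and monotonicity, PN = (p₁ − p₀)/p₁.
PN = (0.21228 − 0.07377) / 0.21228 ≈ 0.6525

PN ≈ 0.652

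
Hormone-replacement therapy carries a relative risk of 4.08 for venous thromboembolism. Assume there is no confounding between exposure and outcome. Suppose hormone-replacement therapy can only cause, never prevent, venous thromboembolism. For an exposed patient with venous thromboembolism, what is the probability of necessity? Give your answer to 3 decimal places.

Under exogeneity and monotonicity, PN = (RR − 1) / RR = 1 − 1/RR.
PN = (4.08 − 1) / 4.08 = 3.08 / 4.08 ≈ 0.7549

PN ≈ 0.755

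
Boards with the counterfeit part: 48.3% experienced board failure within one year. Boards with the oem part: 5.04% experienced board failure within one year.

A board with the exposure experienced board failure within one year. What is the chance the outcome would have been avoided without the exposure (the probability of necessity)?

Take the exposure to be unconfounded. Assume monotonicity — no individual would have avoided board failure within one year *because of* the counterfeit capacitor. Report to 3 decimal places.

PN ≈ 0.896

p₁ = 0.483, p₀ = 0.0504.
Under exogeneity and monotonicity, PN = (p₁ − p₀) / p₁.
PN = (0.483 − 0.0504) / 0.483 = 0.4326 / 0.483 ≈ 0.8957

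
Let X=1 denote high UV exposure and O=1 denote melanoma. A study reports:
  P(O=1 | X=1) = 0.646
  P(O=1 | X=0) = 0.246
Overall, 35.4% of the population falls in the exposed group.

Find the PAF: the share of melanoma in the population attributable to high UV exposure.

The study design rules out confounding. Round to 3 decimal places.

PAF ≈ 0.365

Let p₁ = 0.646, p₀ = 0.246.
Overall risk P(Y=1) = π·p₁ + (1−π)·p₀ = 0.354×0.646 + 0.646×0.246 = 0.3876.
Under exogeneity, PAF = [P(Y=1) − p₀] / P(Y=1).
PAF = (0.3876 − 0.246) / 0.3876 ≈ 0.3653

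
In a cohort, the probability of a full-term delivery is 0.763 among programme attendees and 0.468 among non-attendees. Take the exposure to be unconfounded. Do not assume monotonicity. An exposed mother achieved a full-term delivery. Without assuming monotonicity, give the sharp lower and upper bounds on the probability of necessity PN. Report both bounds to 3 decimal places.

0.387 ≤ PN ≤ 0.697

Let p₁ = 0.763, p₀ = 0.468.
Under exogeneity alone the bounds on PN are max{0,(p₁−p₀)/p₁} ≤ PN ≤ min{1,(1−p₀)/p₁}.
  lower = (p₁ − p₀)/p₁ = 0.295 / 0.763 ≈ 0.3866
  upper = min{1, (1 − p₀)/p₁} = 0.532 / 0.763 ≈ 0.6972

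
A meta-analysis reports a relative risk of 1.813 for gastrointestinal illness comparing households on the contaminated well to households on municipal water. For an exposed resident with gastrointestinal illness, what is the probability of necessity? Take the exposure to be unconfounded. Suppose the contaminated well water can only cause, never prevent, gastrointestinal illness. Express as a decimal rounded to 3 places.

PN ≈ 0.448

Under exogeneity and monotonicity, PN = (RR − 1) / RR = 1 − 1/RR.
PN = (1.813 − 1) / 1.813 = 0.813 / 1.813 ≈ 0.4484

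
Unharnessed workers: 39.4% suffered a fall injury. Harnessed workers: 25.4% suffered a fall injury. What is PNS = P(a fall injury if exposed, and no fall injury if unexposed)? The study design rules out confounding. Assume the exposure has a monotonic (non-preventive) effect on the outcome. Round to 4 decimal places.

p₁ = 0.394, p₀ = 0.254.
Under exogeneity and monotonicity, PNS = p₁ − p₀.
PNS = 0.394 − 0.254 = 0.14

PNS ≈ 0.1400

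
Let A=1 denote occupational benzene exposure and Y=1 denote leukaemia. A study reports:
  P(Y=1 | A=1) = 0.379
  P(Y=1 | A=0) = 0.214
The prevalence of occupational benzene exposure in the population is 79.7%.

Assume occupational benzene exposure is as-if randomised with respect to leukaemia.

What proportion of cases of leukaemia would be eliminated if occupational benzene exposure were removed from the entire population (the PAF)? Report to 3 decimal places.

PAF ≈ 0.381

Let p₁ = 0.379, p₀ = 0.214.
Overall risk P(Y=1) = π·p₁ + (1−π)·p₀ = 0.797×0.379 + 0.203×0.214 = 0.34551.
Under exogeneity, PAF = [P(Y=1) − p₀] / P(Y=1).
PAF = (0.34551 − 0.214) / 0.34551 ≈ 0.3806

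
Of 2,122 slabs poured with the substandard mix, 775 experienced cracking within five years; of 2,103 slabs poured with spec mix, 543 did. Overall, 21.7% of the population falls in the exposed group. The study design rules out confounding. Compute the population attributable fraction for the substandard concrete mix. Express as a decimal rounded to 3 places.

p₁ = P(outcome | exposed) = 775/2122 = 0.36522
p₀ = P(outcome | unexposed) = 543/2103 = 0.2582
Overall risk P(Y=1) = π·p₁ + (1−π)·p₀ = 0.217×0.36522 + 0.783×0.2582 = 0.28143.
Under exogeneity, PAF = [P(Y=1) − p₀] / P(Y=1).
PAF = (0.28143 − 0.2582) / 0.28143 ≈ 0.0825

PAF ≈ 0.083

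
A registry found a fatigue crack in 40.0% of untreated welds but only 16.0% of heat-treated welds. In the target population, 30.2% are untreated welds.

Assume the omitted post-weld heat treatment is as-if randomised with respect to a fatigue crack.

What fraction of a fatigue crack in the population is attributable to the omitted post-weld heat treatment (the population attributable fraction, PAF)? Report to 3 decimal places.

PAF ≈ 0.312

p₁ = 0.4, p₀ = 0.16.
Overall risk P(Y=1) = π·p₁ + (1−π)·p₀ = 0.302×0.4 + 0.698×0.16 = 0.23248.
Under exogeneity, PAF = [P(Y=1) − p₀] / P(Y=1).
PAF = (0.23248 − 0.16) / 0.23248 ≈ 0.3118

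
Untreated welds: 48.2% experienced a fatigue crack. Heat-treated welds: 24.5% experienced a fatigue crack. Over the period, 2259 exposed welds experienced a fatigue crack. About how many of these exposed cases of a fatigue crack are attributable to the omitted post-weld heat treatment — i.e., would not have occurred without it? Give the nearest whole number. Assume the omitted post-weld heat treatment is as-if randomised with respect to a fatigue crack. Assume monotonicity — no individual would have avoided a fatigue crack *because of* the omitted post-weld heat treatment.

p₁ = 0.482, p₀ = 0.245.
PN = (p₁ − p₀)/p₁ = (0.482 − 0.245) / 0.482 ≈ 0.49170.
Attributable cases ≈ PN × (exposed cases) = 0.49170 × 2259 ≈ 1110.75.

about 1111 cases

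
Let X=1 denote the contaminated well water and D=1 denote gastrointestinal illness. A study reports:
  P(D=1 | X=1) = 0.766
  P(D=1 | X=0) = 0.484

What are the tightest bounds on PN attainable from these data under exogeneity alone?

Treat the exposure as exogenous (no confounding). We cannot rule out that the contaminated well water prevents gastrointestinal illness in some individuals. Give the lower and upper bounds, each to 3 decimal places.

Let p₁ = 0.766, p₀ = 0.484.
Under exogeneity alone the bounds on PN are max{0,(p₁−p₀)/p₁} ≤ PN ≤ min{1,(1−p₀)/p₁}.
  lower = (p₁ − p₀)/p₁ = 0.282 / 0.766 ≈ 0.3681
  upper = min{1, (1 − p₀)/p₁} = 0.516 / 0.766 ≈ 0.6736

0.368 ≤ PN ≤ 0.674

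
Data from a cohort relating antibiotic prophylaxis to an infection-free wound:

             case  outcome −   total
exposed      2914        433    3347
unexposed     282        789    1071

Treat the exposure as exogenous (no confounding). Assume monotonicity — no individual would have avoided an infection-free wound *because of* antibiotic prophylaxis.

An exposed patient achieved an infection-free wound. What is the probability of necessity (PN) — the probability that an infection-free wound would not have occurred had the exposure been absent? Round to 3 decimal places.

PN ≈ 0.698

p₁ = P(outcome | exposed) = 2914/3347 = 0.87063
p₀ = P(outcome | unexposed) = 282/1071 = 0.26331
Under exogeneity and monotonicity, PN = (p₁ − p₀)/p₁.
PN = (0.87063 − 0.26331) / 0.87063 ≈ 0.6976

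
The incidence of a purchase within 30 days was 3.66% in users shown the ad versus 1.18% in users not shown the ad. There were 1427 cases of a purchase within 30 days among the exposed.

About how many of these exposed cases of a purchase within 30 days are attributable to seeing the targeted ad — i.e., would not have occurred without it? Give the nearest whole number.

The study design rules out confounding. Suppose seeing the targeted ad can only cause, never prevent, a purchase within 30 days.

about 967 cases

p₁ = 0.0366, p₀ = 0.0118.
PN = (p₁ − p₀)/p₁ = (0.0366 − 0.0118) / 0.0366 ≈ 0.67760.
Attributable cases ≈ PN × (exposed cases) = 0.67760 × 1427 ≈ 966.93.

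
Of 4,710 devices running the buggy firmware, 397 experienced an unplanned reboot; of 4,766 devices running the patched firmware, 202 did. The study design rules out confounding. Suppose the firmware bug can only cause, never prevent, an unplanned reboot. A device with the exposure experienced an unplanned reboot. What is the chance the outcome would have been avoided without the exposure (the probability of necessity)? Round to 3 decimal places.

p₁ = P(outcome | exposed) = 397/4710 = 0.084289
p₀ = P(outcome | unexposed) = 202/4766 = 0.042384
Under exogeneity and monotonicity, PN = (p₁ − p₀) / p₁.
PN = (0.084289 − 0.042384) / 0.084289 = 0.041905 / 0.084289 ≈ 0.4972

PN ≈ 0.497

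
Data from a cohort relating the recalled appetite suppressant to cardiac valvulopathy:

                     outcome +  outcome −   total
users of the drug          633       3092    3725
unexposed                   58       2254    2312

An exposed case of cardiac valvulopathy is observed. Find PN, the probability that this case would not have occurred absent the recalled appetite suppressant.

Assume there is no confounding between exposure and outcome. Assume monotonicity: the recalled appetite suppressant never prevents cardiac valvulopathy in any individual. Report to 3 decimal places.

p₁ = P(outcome | exposed) = 633/3725 = 0.16993
p₀ = P(outcome | unexposed) = 58/2312 = 0.025087
Under exogeneity and monotonicity, PN = (p₁ − p₀) / p₁.
PN = (0.16993 − 0.025087) / 0.16993 = 0.14485 / 0.16993 ≈ 0.8524

PN ≈ 0.852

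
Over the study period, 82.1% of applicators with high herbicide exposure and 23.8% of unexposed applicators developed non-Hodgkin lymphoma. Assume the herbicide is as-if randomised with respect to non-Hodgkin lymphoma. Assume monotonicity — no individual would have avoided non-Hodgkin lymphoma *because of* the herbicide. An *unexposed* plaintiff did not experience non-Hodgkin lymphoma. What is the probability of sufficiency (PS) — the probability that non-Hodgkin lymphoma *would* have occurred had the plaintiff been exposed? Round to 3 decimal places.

PS ≈ 0.765

p₁ = 0.821, p₀ = 0.238.
Under exogeneity and monotonicity, PS = (p₁ − p₀) / (1 − p₀).
PS = (0.821 − 0.238) / (1 − 0.238) = 0.583 / 0.762 ≈ 0.7651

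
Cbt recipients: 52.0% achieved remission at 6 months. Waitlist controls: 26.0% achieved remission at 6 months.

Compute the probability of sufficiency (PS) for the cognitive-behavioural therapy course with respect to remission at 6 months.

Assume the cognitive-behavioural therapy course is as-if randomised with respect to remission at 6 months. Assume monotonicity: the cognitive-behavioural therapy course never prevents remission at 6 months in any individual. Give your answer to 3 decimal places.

p₁ = 0.52, p₀ = 0.26.
Under exogeneity and monotonicity, PS = (p₁ − p₀) / (1 − p₀).
PS = (0.52 − 0.26) / (1 − 0.26) = 0.26 / 0.74 ≈ 0.3514

PS ≈ 0.351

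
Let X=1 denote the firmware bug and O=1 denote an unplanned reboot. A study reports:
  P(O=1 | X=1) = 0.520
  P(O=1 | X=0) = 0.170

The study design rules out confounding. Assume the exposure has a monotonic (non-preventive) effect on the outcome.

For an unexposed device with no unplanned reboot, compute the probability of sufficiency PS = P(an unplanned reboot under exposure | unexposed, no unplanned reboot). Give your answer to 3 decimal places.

PS ≈ 0.422

Let p₁ = 0.52, p₀ = 0.17.
Under exogeneity and monotonicity, PS = (p₁ − p₀) / (1 − p₀).
PS = (0.52 − 0.17) / (1 − 0.17) = 0.35 / 0.83 ≈ 0.4217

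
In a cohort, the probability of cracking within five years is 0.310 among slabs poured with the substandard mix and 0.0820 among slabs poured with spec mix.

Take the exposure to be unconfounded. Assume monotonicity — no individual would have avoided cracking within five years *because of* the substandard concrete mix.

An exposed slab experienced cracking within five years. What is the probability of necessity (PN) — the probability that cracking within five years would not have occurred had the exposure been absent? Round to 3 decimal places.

Let p₁ = 0.31, p₀ = 0.082.
Under exogeneity and monotonicity, PN = (p₁ − p₀) / p₁.
PN = (0.31 − 0.082) / 0.31 = 0.228 / 0.31 ≈ 0.7355

PN ≈ 0.735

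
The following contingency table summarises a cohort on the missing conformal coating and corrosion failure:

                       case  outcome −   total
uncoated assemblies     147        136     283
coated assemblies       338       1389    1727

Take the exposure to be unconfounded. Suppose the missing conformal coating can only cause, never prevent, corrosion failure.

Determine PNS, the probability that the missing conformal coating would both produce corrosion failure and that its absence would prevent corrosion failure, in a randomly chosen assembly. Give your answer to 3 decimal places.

PNS ≈ 0.324

p₁ = P(outcome | exposed) = 147/283 = 0.51943
p₀ = P(outcome | unexposed) = 338/1727 = 0.19572
Under exogeneity and monotonicity, PNS = p₁ − p₀.
PNS = 0.51943 − 0.19572 = 0.32372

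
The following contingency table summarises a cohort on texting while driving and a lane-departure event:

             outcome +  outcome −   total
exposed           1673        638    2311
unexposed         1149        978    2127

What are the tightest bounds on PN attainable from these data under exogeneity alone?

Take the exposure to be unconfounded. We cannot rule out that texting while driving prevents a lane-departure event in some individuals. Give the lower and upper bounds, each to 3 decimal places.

0.254 ≤ PN ≤ 0.635

p₁ = P(outcome | exposed) = 1673/2311 = 0.72393
p₀ = P(outcome | unexposed) = 1149/2127 = 0.5402
Under exogeneity alone the bounds on PN are max{0,(p₁−p₀)/p₁} ≤ PN ≤ min{1,(1−p₀)/p₁}.
  lower = (p₁ − p₀)/p₁ = 0.18373 / 0.72393 ≈ 0.2538
  upper = min{1, (1 − p₀)/p₁} = 0.4598 / 0.72393 ≈ 0.6351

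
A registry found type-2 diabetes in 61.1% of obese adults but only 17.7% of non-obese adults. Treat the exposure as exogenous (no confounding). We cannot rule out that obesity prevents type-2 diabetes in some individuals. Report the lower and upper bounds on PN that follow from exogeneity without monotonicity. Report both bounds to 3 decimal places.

p₁ = 0.611, p₀ = 0.177.
Under exogeneity alone the bounds on PN are max{0,(p₁−p₀)/p₁} ≤ PN ≤ min{1,(1−p₀)/p₁}.
  lower = (p₁ − p₀)/p₁ = 0.434 / 0.611 ≈ 0.7103
  upper = min{1, (1 − p₀)/p₁} = 0.823 / 0.611 ≈ 1.3470 → capped at 1

0.710 ≤ PN ≤ 1.000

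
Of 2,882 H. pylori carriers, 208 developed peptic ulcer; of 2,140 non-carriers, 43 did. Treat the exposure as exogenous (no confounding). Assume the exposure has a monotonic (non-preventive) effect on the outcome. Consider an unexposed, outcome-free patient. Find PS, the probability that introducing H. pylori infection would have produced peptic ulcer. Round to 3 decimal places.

p₁ = P(outcome | exposed) = 208/2882 = 0.072172
p₀ = P(outcome | unexposed) = 43/2140 = 0.020093
Under exogeneity and monotonicity, PS = (p₁ − p₀) / (1 − p₀).
PS = (0.072172 − 0.020093) / (1 − 0.020093) = 0.052079 / 0.97991 ≈ 0.0531

PS ≈ 0.053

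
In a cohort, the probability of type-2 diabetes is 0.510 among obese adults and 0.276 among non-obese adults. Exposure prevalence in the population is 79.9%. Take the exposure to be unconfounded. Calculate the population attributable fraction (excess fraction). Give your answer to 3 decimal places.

PAF ≈ 0.404

Let p₁ = 0.51, p₀ = 0.276.
Overall risk P(Y=1) = π·p₁ + (1−π)·p₀ = 0.799×0.51 + 0.201×0.276 = 0.46297.
Under exogeneity, PAF = [P(Y=1) − p₀] / P(Y=1).
PAF = (0.46297 − 0.276) / 0.46297 ≈ 0.4038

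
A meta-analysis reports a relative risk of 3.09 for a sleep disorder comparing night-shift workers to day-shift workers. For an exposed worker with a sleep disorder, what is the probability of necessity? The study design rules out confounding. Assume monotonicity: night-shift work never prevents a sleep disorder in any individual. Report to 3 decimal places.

PN ≈ 0.676

Under exogeneity and monotonicity, PN = (RR − 1) / RR = 1 − 1/RR.
PN = (3.09 − 1) / 3.09 = 2.09 / 3.09 ≈ 0.6764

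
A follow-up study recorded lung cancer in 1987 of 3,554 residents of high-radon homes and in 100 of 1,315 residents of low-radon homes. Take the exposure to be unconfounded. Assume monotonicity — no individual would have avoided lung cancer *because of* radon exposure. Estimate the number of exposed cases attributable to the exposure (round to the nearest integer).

about 1717 cases

p₁ = P(outcome | exposed) = 1987/3554 = 0.55909
p₀ = P(outcome | unexposed) = 100/1315 = 0.076046
PN = (p₁ − p₀)/p₁ = (0.55909 − 0.076046) / 0.55909 ≈ 0.86398.
Attributable cases ≈ PN × (exposed cases) = 0.86398 × 1987 ≈ 1716.73.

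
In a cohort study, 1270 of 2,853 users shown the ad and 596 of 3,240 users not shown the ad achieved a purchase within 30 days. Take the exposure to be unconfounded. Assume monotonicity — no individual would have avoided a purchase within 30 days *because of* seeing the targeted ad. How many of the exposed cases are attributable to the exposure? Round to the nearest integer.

about 745 cases

p₁ = P(outcome | exposed) = 1270/2853 = 0.44515
p₀ = P(outcome | unexposed) = 596/3240 = 0.18395
PN = (p₁ − p₀)/p₁ = (0.44515 − 0.18395) / 0.44515 ≈ 0.58676.
Attributable cases ≈ PN × (exposed cases) = 0.58676 × 1270 ≈ 745.19.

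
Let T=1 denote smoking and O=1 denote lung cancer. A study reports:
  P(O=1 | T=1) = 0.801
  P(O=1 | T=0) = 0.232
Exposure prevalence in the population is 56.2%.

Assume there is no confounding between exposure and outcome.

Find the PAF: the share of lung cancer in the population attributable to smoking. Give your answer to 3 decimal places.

Let p₁ = 0.801, p₀ = 0.232.
Overall risk P(Y=1) = π·p₁ + (1−π)·p₀ = 0.562×0.801 + 0.438×0.232 = 0.55178.
Under exogeneity, PAF = [P(Y=1) − p₀] / P(Y=1).
PAF = (0.55178 − 0.232) / 0.55178 ≈ 0.5795

PAF ≈ 0.580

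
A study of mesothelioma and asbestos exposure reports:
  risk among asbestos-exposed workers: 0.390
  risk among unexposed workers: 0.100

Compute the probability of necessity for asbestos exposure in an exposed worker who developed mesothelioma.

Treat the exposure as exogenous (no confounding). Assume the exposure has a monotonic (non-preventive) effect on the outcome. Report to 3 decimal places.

PN ≈ 0.744

Let p₁ = 0.39, p₀ = 0.1.
Under exogeneity and monotonicity, PN = (p₁ − p₀) / p₁.
PN = (0.39 − 0.1) / 0.39 = 0.29 / 0.39 ≈ 0.7436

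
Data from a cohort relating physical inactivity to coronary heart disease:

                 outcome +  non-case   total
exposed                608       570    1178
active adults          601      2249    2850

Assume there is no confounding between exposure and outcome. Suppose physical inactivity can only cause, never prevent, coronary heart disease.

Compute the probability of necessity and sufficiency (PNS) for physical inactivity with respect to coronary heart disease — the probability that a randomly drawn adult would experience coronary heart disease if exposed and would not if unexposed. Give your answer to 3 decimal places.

p₁ = P(outcome | exposed) = 608/1178 = 0.51613
p₀ = P(outcome | unexposed) = 601/2850 = 0.21088
Under exogeneity and monotonicity, PNS = p₁ − p₀.
PNS = 0.51613 − 0.21088 = 0.30525

PNS ≈ 0.305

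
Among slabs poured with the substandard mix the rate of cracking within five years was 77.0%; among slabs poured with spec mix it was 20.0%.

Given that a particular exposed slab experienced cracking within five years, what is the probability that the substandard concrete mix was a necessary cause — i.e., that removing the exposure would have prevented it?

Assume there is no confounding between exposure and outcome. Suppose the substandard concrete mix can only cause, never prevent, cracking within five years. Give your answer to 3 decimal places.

PN ≈ 0.740

p₁ = 0.77, p₀ = 0.2.
Under exogeneity and monotonicity, PN = (p₁ − p₀) / p₁.
PN = (0.77 − 0.2) / 0.77 = 0.57 / 0.77 ≈ 0.7403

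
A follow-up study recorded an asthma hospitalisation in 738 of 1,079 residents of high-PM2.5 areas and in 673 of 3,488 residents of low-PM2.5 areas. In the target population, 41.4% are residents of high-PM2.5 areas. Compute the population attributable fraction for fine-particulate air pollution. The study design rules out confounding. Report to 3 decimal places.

p₁ = P(outcome | exposed) = 738/1079 = 0.68397
p₀ = P(outcome | unexposed) = 673/3488 = 0.19295
Overall risk P(Y=1) = π·p₁ + (1−π)·p₀ = 0.414×0.68397 + 0.586×0.19295 = 0.39623.
Under exogeneity, PAF = [P(Y=1) − p₀] / P(Y=1).
PAF = (0.39623 − 0.19295) / 0.39623 ≈ 0.5130

PAF ≈ 0.513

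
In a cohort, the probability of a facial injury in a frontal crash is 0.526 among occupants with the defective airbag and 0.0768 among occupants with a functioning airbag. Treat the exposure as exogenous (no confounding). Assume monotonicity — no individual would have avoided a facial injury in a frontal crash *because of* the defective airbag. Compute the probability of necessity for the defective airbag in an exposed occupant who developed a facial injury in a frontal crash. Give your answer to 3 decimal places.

PN ≈ 0.854

Let p₁ = 0.526, p₀ = 0.0768.
Under exogeneity and monotonicity, PN = (p₁ − p₀) / p₁.
PN = (0.526 − 0.0768) / 0.526 = 0.4492 / 0.526 ≈ 0.8540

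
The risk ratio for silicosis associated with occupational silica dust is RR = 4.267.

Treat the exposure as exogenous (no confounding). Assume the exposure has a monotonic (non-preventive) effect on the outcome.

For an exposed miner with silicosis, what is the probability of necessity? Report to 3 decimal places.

PN ≈ 0.766

Under exogeneity and monotonicity, PN = (RR − 1) / RR = 1 − 1/RR.
PN = (4.267 − 1) / 4.267 = 3.267 / 4.267 ≈ 0.7656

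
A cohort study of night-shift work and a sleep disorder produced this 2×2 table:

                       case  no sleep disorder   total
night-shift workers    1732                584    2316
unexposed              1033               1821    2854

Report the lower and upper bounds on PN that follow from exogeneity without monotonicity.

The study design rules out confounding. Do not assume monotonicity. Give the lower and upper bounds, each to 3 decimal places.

0.516 ≤ PN ≤ 0.853

p₁ = P(outcome | exposed) = 1732/2316 = 0.74784
p₀ = P(outcome | unexposed) = 1033/2854 = 0.36195
Under exogeneity alone the bounds on PN are max{0,(p₁−p₀)/p₁} ≤ PN ≤ min{1,(1−p₀)/p₁}.
  lower = (p₁ − p₀)/p₁ = 0.38589 / 0.74784 ≈ 0.5160
  upper = min{1, (1 − p₀)/p₁} = 0.63805 / 0.74784 ≈ 0.8532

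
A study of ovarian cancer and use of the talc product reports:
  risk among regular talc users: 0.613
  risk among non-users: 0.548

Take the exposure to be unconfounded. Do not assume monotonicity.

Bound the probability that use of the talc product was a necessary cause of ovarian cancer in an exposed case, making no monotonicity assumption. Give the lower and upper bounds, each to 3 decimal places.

0.106 ≤ PN ≤ 0.737

Let p₁ = 0.613, p₀ = 0.548.
Under exogeneity alone the bounds on PN are max{0,(p₁−p₀)/p₁} ≤ PN ≤ min{1,(1−p₀)/p₁}.
  lower = (p₁ − p₀)/p₁ = 0.065 / 0.613 ≈ 0.1060
  upper = min{1, (1 − p₀)/p₁} = 0.452 / 0.613 ≈ 0.7374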